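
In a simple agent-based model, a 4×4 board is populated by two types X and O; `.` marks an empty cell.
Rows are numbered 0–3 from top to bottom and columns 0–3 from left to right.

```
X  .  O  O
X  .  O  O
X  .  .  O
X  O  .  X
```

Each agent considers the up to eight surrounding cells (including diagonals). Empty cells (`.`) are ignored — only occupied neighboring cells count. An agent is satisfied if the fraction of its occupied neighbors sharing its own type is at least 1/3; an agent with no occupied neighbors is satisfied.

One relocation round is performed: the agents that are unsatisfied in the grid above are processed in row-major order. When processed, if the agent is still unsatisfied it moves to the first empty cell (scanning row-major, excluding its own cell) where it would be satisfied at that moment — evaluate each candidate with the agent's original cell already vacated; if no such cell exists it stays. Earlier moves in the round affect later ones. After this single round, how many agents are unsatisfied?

0

Initially unsatisfied (in order): (3,1), (3,3).
  (3,1) → (0,1).
  (3,3) → (1,1).
Resulting grid:
X O O O
X X O O
X . . O
X . . .
All satisfied now.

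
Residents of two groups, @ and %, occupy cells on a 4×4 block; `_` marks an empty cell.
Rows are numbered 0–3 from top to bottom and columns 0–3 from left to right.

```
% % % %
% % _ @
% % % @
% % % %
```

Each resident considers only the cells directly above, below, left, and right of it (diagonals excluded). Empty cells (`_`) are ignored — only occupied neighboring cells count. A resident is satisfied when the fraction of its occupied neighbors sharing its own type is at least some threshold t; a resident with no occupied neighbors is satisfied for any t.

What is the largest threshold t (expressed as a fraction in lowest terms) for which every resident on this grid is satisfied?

1/3

(0,0)% 2/2
(0,1)% 3/3
(0,2)% 2/2
(0,3)% 1/2
(1,0)% 3/3
(1,1)% 3/3
(1,3)@ 1/2
(2,0)% 3/3
(2,1)% 4/4
(2,2)% 2/3
(2,3)@ 1/3
(3,0)% 2/2
(3,1)% 3/3
(3,2)% 3/3
(3,3)% 1/2
The smallest same-type fraction is 1/3 at (2,3), which reduces to 1/3. Any threshold above that leaves this resident unsatisfied.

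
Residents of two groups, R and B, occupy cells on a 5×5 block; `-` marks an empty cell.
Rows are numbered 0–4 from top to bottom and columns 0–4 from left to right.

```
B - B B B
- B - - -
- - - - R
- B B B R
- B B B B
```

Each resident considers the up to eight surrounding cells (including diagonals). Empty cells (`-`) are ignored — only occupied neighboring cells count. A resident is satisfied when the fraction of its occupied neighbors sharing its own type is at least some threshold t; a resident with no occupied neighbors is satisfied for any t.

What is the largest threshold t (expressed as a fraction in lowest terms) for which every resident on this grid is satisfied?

1/4

Row 0: (0,0)B 1/1 · (0,2)B 2/2 · (0,3)B 2/2 · (0,4)B 1/1
Row 1: (1,1)B 2/2
Row 2: (2,4)R 1/2
Row 3: (3,1)B 3/3 · (3,2)B 5/5 · (3,3)B 4/6 · (3,4)R 1/4
Row 4: (4,1)B 3/3 · (4,2)B 5/5 · (4,3)B 4/5 · (4,4)B 2/3
The smallest same-type fraction is 1/4 at (3,4), which reduces to 1/4. Any threshold above that leaves this resident unsatisfied.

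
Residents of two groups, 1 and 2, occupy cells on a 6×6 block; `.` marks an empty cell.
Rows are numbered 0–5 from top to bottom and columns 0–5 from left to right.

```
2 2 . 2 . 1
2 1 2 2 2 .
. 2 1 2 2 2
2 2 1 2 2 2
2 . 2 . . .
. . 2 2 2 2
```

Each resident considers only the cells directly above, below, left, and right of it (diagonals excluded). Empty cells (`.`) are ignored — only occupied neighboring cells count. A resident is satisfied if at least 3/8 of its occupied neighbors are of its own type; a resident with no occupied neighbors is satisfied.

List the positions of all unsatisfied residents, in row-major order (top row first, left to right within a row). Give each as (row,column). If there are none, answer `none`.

(1,1), (1,2), (2,1), (2,2), (3,2)

Row 0: (0,0)2 2/2 ok · (0,1)2 1/2 ok · (0,3)2 1/1 ok · (0,5)1 0/0 ok
Row 1: (1,0)2 1/2 ok · (1,1)1 0/4 unhappy · (1,2)2 1/3 unhappy · (1,3)2 4/4 ok · (1,4)2 2/2 ok
Row 2: (2,1)2 1/3 unhappy · (2,2)1 1/4 unhappy · (2,3)2 3/4 ok · (2,4)2 4/4 ok · (2,5)2 2/2 ok
Row 3: (3,0)2 2/2 ok · (3,1)2 2/3 ok · (3,2)1 1/4 unhappy · (3,3)2 2/3 ok · (3,4)2 3/3 ok · (3,5)2 2/2 ok
Row 4: (4,0)2 1/1 ok · (4,2)2 1/2 ok
Row 5: (5,2)2 2/2 ok · (5,3)2 2/2 ok · (5,4)2 2/2 ok · (5,5)2 1/1 ok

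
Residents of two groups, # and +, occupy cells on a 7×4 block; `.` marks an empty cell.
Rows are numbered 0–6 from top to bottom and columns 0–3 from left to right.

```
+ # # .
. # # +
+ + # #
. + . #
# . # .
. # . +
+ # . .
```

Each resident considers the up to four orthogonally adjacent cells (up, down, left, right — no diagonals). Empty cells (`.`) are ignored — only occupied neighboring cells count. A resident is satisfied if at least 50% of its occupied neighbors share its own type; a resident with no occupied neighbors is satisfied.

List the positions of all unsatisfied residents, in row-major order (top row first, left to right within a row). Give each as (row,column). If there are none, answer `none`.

(0,0), (1,3), (6,0)

Row 0: (0,0)+ 0/1 ✗ · (0,1)# 2/3 ✓ · (0,2)# 2/2 ✓
Row 1: (1,1)# 2/3 ✓ · (1,2)# 3/4 ✓ · (1,3)+ 0/2 ✗
Row 2: (2,0)+ 1/1 ✓ · (2,1)+ 2/4 ✓ · (2,2)# 2/3 ✓ · (2,3)# 2/3 ✓
Row 3: (3,1)+ 1/1 ✓ · (3,3)# 1/1 ✓
Row 4: (4,0)# 0/0 ✓ · (4,2)# 0/0 ✓
Row 5: (5,1)# 1/1 ✓ · (5,3)+ 0/0 ✓
Row 6: (6,0)+ 0/1 ✗ · (6,1)# 1/2 ✓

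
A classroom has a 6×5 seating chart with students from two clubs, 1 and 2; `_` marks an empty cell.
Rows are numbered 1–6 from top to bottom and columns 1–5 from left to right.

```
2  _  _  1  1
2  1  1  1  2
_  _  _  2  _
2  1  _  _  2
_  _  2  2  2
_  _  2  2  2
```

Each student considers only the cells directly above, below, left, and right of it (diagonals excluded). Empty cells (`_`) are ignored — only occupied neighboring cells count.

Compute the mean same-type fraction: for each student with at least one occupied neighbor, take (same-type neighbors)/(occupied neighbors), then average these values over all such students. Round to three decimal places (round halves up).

0.667

(1,1)2 1/1
(1,4)1 2/2
(1,5)1 1/2
(2,1)2 1/2
(2,2)1 1/2
(2,3)1 2/2
(2,4)1 2/4
(2,5)2 0/2
(3,4)2 0/1
(4,1)2 0/1
(4,2)1 0/1
(4,5)2 1/1
(5,3)2 2/2
(5,4)2 3/3
(5,5)2 3/3
(6,3)2 2/2
(6,4)2 3/3
(6,5)2 2/2
Sum over 18 students: 1/1 + 2/2 + 1/2 + 1/2 + 1/2 + 2/2 + 2/4 + 0/2 + 0/1 + 0/1 + 0/1 + 1/1 + 2/2 + 3/3 + 3/3 + 2/2 + 3/3 + 2/2 = 12; mean = 12 ÷ 18 = 2/3 = 0.666666… → 0.667.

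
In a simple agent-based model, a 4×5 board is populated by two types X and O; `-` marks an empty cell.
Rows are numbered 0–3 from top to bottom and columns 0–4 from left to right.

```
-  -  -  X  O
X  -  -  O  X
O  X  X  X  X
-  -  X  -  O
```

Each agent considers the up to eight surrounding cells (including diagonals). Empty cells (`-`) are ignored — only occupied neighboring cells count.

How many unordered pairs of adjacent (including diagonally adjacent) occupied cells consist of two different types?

Scan each occupied cell's neighbors to the right and below (and the two forward diagonals) so each pair is counted once.
From row 0: 3 unlike of 5 pairs (running 3/5).
From row 1: 5 unlike of 8 pairs (running 8/13).
From row 2: 3 unlike of 9 pairs (running 11/22).
Total adjacent occupied pairs: 22; unlike-type pairs: 11.

11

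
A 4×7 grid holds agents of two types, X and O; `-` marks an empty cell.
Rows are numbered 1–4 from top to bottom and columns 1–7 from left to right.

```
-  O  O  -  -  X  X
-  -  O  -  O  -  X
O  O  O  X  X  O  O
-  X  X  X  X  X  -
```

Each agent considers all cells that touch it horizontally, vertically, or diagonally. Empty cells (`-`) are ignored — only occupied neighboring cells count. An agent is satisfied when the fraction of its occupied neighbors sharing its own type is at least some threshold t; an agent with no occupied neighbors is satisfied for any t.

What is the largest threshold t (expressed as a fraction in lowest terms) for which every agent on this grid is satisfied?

(1,2)O 2/2
(1,3)O 2/2
(1,6)X 2/3
(1,7)X 2/2
(2,3)O 4/5
(2,5)O 1/4
(2,7)X 2/4
(3,1)O 1/2
(3,2)O 3/5
(3,3)O 2/6
(3,4)X 4/7
(3,5)X 4/6
(3,6)O 2/6
(3,7)O 1/3
(4,2)X 1/4
(4,3)X 3/5
(4,4)X 4/5
(4,5)X 4/5
(4,6)X 2/4
The smallest same-type fraction is 1/4 at (2,5), which reduces to 1/4. Any threshold above that leaves this agent unsatisfied.

1/4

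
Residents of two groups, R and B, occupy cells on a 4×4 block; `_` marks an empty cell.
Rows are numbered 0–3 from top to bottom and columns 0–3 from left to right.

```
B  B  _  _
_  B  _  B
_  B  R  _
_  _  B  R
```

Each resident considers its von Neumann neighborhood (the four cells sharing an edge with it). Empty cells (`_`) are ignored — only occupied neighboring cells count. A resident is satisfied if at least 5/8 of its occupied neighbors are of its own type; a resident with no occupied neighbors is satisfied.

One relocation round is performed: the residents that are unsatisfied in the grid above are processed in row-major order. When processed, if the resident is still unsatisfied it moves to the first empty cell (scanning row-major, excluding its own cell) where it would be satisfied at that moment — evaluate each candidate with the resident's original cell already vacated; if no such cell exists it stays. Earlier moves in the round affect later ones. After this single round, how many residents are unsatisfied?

0

Initially unsatisfied (in order): (2,1), (2,2), (3,2), (3,3).
  (2,1) → (0,2).
  (2,2) → (2,0).
  (3,2) → (0,3).
  (3,3): now satisfied by earlier moves; stays.
Resulting grid:
B B B B
_ B _ B
R _ _ _
_ _ _ R
All satisfied now.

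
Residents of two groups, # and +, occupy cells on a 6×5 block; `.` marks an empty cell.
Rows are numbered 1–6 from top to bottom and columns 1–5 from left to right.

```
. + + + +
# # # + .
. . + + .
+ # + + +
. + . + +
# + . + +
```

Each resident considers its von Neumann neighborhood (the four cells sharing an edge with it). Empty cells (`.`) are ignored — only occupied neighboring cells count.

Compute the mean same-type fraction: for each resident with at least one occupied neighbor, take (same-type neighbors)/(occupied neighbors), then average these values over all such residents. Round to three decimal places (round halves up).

0.686

Row 1: (1,2)+ 1/2 · (1,3)+ 2/3 · (1,4)+ 3/3 · (1,5)+ 1/1
Row 2: (2,1)# 1/1 · (2,2)# 2/3 · (2,3)# 1/4 · (2,4)+ 2/3
Row 3: (3,3)+ 2/3 · (3,4)+ 3/3
Row 4: (4,1)+ 0/1 · (4,2)# 0/3 · (4,3)+ 2/3 · (4,4)+ 4/4 · (4,5)+ 2/2
Row 5: (5,2)+ 1/2 · (5,4)+ 3/3 · (5,5)+ 3/3
Row 6: (6,1)# 0/1 · (6,2)+ 1/2 · (6,4)+ 2/2 · (6,5)+ 2/2
Sum over 22 residents: 1/2 + 2/3 + 3/3 + 1/1 + 1/1 + 2/3 + 1/4 + 2/3 + 2/3 + 3/3 + 0/1 + 0/3 + 2/3 + 4/4 + 2/2 + 1/2 + 3/3 + 3/3 + 0/1 + 1/2 + 2/2 + 2/2 = 181/12; mean = 181/12 ÷ 22 = 181/264 = 0.685606… → 0.686.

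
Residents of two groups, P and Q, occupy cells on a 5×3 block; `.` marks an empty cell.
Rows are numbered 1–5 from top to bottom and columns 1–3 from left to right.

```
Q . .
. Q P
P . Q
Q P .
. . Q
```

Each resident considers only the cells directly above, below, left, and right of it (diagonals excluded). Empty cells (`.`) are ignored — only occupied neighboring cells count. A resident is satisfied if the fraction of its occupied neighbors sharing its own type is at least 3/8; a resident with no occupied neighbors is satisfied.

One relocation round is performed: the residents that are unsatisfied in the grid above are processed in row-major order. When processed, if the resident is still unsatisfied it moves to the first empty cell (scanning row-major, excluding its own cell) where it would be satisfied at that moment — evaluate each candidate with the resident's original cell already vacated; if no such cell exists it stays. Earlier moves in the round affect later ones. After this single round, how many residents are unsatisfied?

Initially unsatisfied (in order): (2,2), (2,3), (3,1), (3,3), (4,1), (4,2).
  (2,2) → (1,2).
  (2,3) → (2,1).
  (3,1): now satisfied by earlier moves; stays.
  (3,3): now satisfied by earlier moves; stays.
  (4,1) → (1,3).
  (4,2): now satisfied by earlier moves; stays.
Resulting grid:
Q Q Q
P . .
P . Q
. P .
. . Q
All satisfied now.

0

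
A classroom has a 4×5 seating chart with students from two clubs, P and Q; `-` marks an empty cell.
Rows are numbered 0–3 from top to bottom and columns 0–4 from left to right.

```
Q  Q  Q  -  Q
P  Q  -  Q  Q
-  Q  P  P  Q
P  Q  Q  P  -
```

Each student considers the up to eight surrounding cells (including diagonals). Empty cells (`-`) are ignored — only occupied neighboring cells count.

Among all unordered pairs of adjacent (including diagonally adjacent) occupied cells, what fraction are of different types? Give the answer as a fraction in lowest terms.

17/35

Scan each occupied cell's neighbors to the right and below (and the two forward diagonals) so each pair is counted once.
From row 0: 2 unlike of 10 pairs (running 2/10).
From row 1: 6 unlike of 10 pairs (running 8/20).
From row 2: 7 unlike of 12 pairs (running 15/32).
From row 3: 2 unlike of 3 pairs (running 17/35).
Total adjacent occupied pairs: 35; unlike-type pairs: 17.
17/35 is already in lowest terms.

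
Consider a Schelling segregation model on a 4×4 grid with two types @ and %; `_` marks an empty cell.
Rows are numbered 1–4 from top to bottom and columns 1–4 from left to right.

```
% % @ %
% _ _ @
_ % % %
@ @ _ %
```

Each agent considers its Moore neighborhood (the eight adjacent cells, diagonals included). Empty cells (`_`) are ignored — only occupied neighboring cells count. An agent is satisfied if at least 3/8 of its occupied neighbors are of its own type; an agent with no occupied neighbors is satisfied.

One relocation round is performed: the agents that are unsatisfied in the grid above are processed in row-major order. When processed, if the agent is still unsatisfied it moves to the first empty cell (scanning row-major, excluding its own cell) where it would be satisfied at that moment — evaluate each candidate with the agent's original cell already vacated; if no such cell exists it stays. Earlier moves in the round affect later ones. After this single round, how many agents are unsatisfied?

1

Initially unsatisfied (in order): (1,3), (1,4), (2,4), (4,2).
  (1,3) → (3,1).
  (1,4) → (1,3).
  (2,4): no empty cell satisfies it; stays.
  (4,2): now satisfied by earlier moves; stays.
Resulting grid:
% % % _
% _ _ @
@ % % %
@ @ _ %
Unsatisfied now: (2,4).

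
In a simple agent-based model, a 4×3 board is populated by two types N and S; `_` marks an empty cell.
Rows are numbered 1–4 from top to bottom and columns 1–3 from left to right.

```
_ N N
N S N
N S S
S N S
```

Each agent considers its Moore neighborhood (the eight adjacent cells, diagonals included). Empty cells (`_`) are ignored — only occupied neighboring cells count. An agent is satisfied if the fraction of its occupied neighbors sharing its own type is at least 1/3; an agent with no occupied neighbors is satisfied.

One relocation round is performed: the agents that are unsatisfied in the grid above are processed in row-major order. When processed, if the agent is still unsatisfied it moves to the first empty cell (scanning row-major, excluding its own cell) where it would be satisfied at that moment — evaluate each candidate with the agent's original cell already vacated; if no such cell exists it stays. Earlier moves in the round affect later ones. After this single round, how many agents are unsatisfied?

2

Initially unsatisfied (in order): (2,2), (4,2).
  (2,2): no empty cell satisfies it; stays.
  (4,2) → (1,1).
Resulting grid:
N N N
N S N
N S S
S _ S
Unsatisfied now: (2,2), (3,1).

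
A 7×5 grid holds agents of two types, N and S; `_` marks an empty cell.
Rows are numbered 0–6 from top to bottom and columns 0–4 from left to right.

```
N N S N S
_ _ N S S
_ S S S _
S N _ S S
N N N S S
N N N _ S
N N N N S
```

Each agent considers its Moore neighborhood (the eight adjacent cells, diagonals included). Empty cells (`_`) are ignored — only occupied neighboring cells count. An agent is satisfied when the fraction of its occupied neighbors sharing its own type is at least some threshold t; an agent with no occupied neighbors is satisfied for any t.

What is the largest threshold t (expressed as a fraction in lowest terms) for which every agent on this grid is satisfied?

1/5

Row 0: (0,0)N 1/1 · (0,1)N 2/3 · (0,2)S 1/4 · (0,3)N 1/5 · (0,4)S 2/3
Row 1: (1,2)N 2/7 · (1,3)S 5/7 · (1,4)S 3/4
Row 2: (2,1)S 2/4 · (2,2)S 4/6 · (2,3)S 5/6
Row 3: (3,0)S 1/4 · (3,1)N 3/6 · (3,3)S 5/6 · (3,4)S 4/4
Row 4: (4,0)N 4/5 · (4,1)N 6/7 · (4,2)N 4/6 · (4,3)S 4/6 · (4,4)S 4/4
Row 5: (5,0)N 5/5 · (5,1)N 8/8 · (5,2)N 6/7 · (5,4)S 3/4
Row 6: (6,0)N 3/3 · (6,1)N 5/5 · (6,2)N 4/4 · (6,3)N 2/4 · (6,4)S 1/2
The smallest same-type fraction is 1/5 at (0,3), which reduces to 1/5. Any threshold above that leaves this agent unsatisfied.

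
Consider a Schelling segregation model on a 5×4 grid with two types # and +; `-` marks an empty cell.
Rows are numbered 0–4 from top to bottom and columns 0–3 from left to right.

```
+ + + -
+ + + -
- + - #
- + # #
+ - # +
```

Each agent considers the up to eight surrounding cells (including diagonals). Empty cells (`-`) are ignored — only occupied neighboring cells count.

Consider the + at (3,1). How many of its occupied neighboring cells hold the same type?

2

Occupied neighbors of (3,1): (2,1)=+, (3,2)=#, (4,0)=+, (4,2)=#.
Same type (+): 2 of 4.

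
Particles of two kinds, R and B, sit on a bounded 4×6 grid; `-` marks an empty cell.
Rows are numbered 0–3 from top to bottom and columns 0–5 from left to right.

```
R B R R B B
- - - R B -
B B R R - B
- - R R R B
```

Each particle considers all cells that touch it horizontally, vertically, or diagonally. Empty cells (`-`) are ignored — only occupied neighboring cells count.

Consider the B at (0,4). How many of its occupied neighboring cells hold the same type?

Occupied neighbors of (0,4): (0,3)=R, (0,5)=B, (1,3)=R, (1,4)=B.
Same type (B): 2 of 4.

2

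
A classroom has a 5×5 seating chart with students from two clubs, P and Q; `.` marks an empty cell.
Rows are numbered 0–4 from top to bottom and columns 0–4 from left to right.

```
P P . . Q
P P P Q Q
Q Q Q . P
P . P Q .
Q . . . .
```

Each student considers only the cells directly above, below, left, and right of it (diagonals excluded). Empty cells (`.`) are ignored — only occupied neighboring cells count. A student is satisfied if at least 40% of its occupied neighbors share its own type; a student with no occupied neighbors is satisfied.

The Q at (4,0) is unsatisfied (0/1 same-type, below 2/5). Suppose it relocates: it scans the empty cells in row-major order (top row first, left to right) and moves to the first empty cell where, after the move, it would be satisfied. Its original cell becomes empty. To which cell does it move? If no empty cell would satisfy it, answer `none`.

Vacating (4,0). Empty cells in order:
  (0,2): 0/2 same-type → still unsatisfied.
  (0,3): 2/2 same-type → satisfied — stop here.

(0,3)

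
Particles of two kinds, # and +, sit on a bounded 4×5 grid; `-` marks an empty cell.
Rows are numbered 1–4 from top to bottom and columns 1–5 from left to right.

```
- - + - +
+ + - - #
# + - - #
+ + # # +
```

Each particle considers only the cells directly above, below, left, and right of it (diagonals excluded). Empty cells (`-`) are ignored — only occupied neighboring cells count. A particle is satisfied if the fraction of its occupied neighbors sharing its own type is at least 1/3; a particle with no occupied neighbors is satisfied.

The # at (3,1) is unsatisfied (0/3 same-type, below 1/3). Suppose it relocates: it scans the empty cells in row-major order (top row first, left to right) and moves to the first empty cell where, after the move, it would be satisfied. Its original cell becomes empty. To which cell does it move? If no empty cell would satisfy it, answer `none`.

(2,4)

Vacating (3,1). Empty cells in order:
  (1,1): 0/1 same-type → still unsatisfied.
  (1,2): 0/2 same-type → still unsatisfied.
  (1,4): 0/2 same-type → still unsatisfied.
  (2,3): 0/2 same-type → still unsatisfied.
  (2,4): 1/1 same-type → satisfied — stop here.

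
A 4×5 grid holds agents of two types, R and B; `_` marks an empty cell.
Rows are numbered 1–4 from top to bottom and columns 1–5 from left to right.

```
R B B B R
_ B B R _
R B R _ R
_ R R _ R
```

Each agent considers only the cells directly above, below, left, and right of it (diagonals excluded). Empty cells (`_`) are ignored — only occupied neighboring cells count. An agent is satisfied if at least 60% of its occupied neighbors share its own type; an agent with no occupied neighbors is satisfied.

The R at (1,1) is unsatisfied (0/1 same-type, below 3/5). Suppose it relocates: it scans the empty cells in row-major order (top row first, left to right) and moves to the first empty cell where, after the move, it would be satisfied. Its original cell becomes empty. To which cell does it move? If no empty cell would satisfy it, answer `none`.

Vacating (1,1). Empty cells in order:
  (2,1): 1/2 same-type → still unsatisfied.
  (2,5): 3/3 same-type → satisfied — stop here.

(2,5)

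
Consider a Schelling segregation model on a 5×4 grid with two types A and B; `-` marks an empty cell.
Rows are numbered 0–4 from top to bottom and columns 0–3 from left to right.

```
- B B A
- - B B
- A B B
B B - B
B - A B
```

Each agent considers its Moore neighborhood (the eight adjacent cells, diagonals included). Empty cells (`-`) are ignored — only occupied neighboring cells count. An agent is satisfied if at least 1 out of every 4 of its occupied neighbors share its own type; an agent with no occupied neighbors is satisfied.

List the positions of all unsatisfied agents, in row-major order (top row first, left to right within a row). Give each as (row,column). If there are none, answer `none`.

Row 0: (0,1)B 2/2 ✓ · (0,2)B 3/4 ✓ · (0,3)A 0/3 ✗
Row 1: (1,2)B 5/7 ✓ · (1,3)B 4/5 ✓
Row 2: (2,1)A 0/4 ✗ · (2,2)B 5/6 ✓ · (2,3)B 4/4 ✓
Row 3: (3,0)B 2/3 ✓ · (3,1)B 3/5 ✓ · (3,3)B 3/4 ✓
Row 4: (4,0)B 2/2 ✓ · (4,2)A 0/3 ✗ · (4,3)B 1/2 ✓

(0,3), (2,1), (4,2)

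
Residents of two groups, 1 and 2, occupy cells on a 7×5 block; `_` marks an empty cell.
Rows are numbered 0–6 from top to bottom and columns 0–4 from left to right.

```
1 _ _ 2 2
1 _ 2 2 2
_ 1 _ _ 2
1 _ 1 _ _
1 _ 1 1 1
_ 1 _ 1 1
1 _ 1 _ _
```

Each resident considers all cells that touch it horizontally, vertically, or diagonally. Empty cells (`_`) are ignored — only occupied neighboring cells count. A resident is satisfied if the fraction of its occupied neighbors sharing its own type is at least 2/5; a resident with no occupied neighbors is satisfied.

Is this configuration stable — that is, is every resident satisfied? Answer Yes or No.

Row 0: (0,0)1 1/1 ✓ · (0,3)2 4/4 ✓ · (0,4)2 3/3 ✓
Row 1: (1,0)1 2/2 ✓ · (1,2)2 2/3 ✓ · (1,3)2 5/5 ✓ · (1,4)2 4/4 ✓
Row 2: (2,1)1 3/4 ✓ · (2,4)2 2/2 ✓
Row 3: (3,0)1 2/2 ✓ · (3,2)1 3/3 ✓
Row 4: (4,0)1 2/2 ✓ · (4,2)1 4/4 ✓ · (4,3)1 5/5 ✓ · (4,4)1 3/3 ✓
Row 5: (5,1)1 4/4 ✓ · (5,3)1 5/5 ✓ · (5,4)1 3/3 ✓
Row 6: (6,0)1 1/1 ✓ · (6,2)1 2/2 ✓
All meet the threshold, so the configuration is stable.

Yes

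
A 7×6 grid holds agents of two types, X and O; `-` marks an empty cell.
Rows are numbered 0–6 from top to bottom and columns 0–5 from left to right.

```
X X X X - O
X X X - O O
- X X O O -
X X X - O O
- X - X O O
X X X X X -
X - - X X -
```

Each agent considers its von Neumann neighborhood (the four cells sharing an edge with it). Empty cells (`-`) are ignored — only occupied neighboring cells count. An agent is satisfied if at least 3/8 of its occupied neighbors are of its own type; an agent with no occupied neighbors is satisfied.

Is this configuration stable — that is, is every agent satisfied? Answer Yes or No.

Row 0: (0,0)X 2/2 satisfied · (0,1)X 3/3 satisfied · (0,2)X 3/3 satisfied · (0,3)X 1/1 satisfied · (0,5)O 1/1 satisfied
Row 1: (1,0)X 2/2 satisfied · (1,1)X 4/4 satisfied · (1,2)X 3/3 satisfied · (1,4)O 2/2 satisfied · (1,5)O 2/2 satisfied
Row 2: (2,1)X 3/3 satisfied · (2,2)X 3/4 satisfied · (2,3)O 1/2 satisfied · (2,4)O 3/3 satisfied
Row 3: (3,0)X 1/1 satisfied · (3,1)X 4/4 satisfied · (3,2)X 2/2 satisfied · (3,4)O 3/3 satisfied · (3,5)O 2/2 satisfied
Row 4: (4,1)X 2/2 satisfied · (4,3)X 1/2 satisfied · (4,4)O 2/4 satisfied · (4,5)O 2/2 satisfied
Row 5: (5,0)X 2/2 satisfied · (5,1)X 3/3 satisfied · (5,2)X 2/2 satisfied · (5,3)X 4/4 satisfied · (5,4)X 2/3 satisfied
Row 6: (6,0)X 1/1 satisfied · (6,3)X 2/2 satisfied · (6,4)X 2/2 satisfied
All meet the threshold, so the configuration is stable.

Yes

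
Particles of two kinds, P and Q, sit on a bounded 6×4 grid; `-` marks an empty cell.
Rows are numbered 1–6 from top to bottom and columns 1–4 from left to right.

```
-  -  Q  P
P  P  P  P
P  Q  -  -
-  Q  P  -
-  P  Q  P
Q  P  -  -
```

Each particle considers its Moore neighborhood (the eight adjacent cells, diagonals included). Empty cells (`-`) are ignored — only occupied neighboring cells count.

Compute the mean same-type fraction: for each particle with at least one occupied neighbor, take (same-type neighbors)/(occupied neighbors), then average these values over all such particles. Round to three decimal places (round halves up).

(1,3)Q 0/4
(1,4)P 2/3
(2,1)P 2/3
(2,2)P 3/5
(2,3)P 3/5
(2,4)P 2/3
(3,1)P 2/4
(3,2)Q 1/6
(4,2)Q 2/5
(4,3)P 2/5
(5,2)P 2/5
(5,3)Q 1/5
(5,4)P 1/2
(6,1)Q 0/2
(6,2)P 1/3
Sum over 15 particles: 0/4 + 2/3 + 2/3 + 3/5 + 3/5 + 2/3 + 2/4 + 1/6 + 2/5 + 2/5 + 2/5 + 1/5 + 1/2 + 0/2 + 1/3 = 61/10; mean = 61/10 ÷ 15 = 61/150 = 0.406666… → 0.407.

0.407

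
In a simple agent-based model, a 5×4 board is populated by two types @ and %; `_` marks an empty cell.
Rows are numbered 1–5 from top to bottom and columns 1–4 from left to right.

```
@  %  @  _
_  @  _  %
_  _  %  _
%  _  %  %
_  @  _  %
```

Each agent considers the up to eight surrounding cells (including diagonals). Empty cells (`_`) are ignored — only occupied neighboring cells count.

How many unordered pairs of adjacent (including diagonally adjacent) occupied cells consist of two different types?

Scan each occupied cell's neighbors to the right and below (and the two forward diagonals) so each pair is counted once.
Row 1: @(1,1)–%(1,2)≠ @(1,1)–@(2,2)= %(1,2)–@(1,3)≠ %(1,2)–@(2,2)≠ @(1,3)–%(2,4)≠ @(1,3)–@(2,2)=  → 4/6 unlike.
Row 2: @(2,2)–%(3,3)≠ %(2,4)–%(3,3)=  → 1/2 unlike.
Row 3: %(3,3)–%(4,3)= %(3,3)–%(4,4)=  → 0/2 unlike.
Row 4: %(4,1)–@(5,2)≠ %(4,3)–%(4,4)= %(4,3)–%(5,4)= %(4,3)–@(5,2)≠ %(4,4)–%(5,4)=  → 2/5 unlike.
Total adjacent occupied pairs: 15; unlike-type pairs: 7.

7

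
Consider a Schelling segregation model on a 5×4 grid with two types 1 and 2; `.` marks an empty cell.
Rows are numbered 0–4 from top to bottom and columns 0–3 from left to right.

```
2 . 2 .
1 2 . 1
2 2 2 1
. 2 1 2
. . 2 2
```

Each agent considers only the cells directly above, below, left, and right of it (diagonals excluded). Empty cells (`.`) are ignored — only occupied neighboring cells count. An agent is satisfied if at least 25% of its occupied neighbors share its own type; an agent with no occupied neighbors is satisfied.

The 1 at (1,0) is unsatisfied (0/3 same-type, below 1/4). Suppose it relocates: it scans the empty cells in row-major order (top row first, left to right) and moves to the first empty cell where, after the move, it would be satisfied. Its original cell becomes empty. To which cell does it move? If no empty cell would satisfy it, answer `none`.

Vacating (1,0). Empty cells in order:
  (0,1): 0/3 same-type → still unsatisfied.
  (0,3): 1/2 same-type → satisfied — stop here.

(0,3)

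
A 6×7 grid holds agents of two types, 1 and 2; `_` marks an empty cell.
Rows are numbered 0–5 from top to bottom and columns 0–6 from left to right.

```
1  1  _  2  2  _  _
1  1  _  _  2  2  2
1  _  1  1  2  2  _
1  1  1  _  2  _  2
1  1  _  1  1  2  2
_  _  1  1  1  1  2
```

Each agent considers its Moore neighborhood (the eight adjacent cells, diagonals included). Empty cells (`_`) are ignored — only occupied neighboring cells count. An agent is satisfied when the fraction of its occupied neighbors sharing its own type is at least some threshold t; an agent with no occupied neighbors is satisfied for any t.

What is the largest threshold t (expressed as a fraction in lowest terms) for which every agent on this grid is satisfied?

2/5

(0,0)1 3/3
(0,1)1 3/3
(0,3)2 2/2
(0,4)2 3/3
(1,0)1 4/4
(1,1)1 5/5
(1,4)2 5/6
(1,5)2 5/5
(1,6)2 2/2
(2,0)1 4/4
(2,2)1 4/4
(2,3)1 2/5
(2,4)2 4/5
(2,5)2 6/6
(3,0)1 4/4
(3,1)1 6/6
(3,2)1 5/5
(3,4)2 3/6
(3,6)2 3/3
(4,0)1 3/3
(4,1)1 5/5
(4,3)1 5/6
(4,4)1 4/6
(4,5)2 4/7
(4,6)2 3/4
(5,2)1 3/3
(5,3)1 4/4
(5,4)1 4/5
(5,5)1 2/5
(5,6)2 2/3
The smallest same-type fraction is 2/5 at (2,3), which reduces to 2/5. Any threshold above that leaves this agent unsatisfied.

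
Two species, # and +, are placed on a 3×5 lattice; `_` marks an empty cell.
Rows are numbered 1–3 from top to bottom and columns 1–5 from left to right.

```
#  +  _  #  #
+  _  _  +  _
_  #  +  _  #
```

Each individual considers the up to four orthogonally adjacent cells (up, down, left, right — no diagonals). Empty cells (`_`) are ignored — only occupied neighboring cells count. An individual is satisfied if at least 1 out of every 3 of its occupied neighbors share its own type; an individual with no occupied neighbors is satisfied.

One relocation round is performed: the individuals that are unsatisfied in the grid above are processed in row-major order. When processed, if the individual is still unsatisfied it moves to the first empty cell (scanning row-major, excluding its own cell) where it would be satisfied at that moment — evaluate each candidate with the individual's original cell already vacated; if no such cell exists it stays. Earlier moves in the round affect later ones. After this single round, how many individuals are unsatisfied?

Initially unsatisfied (in order): (1,1), (1,2), (2,1), (2,4), (3,2), (3,3).
  (1,1) → (1,3).
  (1,2) → (1,1).
  (2,1): now satisfied by earlier moves; stays.
  (2,4) → (1,2).
  (3,2) → (2,3).
  (3,3) → (2,2).
Resulting grid:
+ + # # #
+ + # _ _
_ _ _ _ #
All satisfied now.

0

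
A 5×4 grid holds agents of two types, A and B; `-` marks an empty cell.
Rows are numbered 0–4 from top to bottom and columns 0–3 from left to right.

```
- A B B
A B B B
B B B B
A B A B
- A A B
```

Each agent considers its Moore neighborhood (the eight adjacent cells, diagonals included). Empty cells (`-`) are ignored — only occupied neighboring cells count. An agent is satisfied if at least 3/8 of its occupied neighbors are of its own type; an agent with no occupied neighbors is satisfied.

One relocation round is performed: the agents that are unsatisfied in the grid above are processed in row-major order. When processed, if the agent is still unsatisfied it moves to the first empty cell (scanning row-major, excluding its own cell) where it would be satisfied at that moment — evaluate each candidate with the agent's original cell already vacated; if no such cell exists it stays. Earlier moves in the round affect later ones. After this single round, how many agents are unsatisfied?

2

Initially unsatisfied (in order): (0,1), (1,0), (3,0), (3,2), (4,3).
  (0,1) → (0,0).
  (1,0) → (4,0).
  (3,0): now satisfied by earlier moves; stays.
  (3,2): no empty cell satisfies it; stays.
  (4,3) → (0,1).
Resulting grid:
A B B B
- B B B
B B B B
A B A B
A A A -
Unsatisfied now: (0,0), (3,2).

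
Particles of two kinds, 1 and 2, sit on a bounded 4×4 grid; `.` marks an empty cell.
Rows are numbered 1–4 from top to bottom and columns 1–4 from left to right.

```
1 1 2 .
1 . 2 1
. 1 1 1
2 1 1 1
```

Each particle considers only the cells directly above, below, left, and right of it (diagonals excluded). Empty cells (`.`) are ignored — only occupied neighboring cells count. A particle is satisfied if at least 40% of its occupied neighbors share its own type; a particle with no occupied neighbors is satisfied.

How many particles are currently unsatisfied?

2

(1,1)1 2/2 satisfied
(1,2)1 1/2 satisfied
(1,3)2 1/2 satisfied
(2,1)1 1/1 satisfied
(2,3)2 1/3 not
(2,4)1 1/2 satisfied
(3,2)1 2/2 satisfied
(3,3)1 3/4 satisfied
(3,4)1 3/3 satisfied
(4,1)2 0/1 not
(4,2)1 2/3 satisfied
(4,3)1 3/3 satisfied
(4,4)1 2/2 satisfied
Unsatisfied: (2,3), (4,1) — 2 in total.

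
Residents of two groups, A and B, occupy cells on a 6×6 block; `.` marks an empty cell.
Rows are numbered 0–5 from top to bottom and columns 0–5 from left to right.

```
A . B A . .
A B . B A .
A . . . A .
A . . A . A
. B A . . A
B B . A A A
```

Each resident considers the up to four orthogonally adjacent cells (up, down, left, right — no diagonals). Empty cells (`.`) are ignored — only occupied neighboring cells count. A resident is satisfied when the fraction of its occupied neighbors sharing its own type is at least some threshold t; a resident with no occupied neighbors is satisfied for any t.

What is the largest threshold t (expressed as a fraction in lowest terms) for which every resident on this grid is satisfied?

0/1

(0,0)A 1/1
(0,2)B 0/1
(0,3)A 0/2
(1,0)A 2/3
(1,1)B 0/1
(1,3)B 0/2
(1,4)A 1/2
(2,0)A 2/2
(2,4)A 1/1
(3,0)A 1/1
(3,3)A — no occupied neighbors
(3,5)A 1/1
(4,1)B 1/2
(4,2)A 0/1
(4,5)A 2/2
(5,0)B 1/1
(5,1)B 2/2
(5,3)A 1/1
(5,4)A 2/2
(5,5)A 2/2
The smallest same-type fraction is 0/1 at (0,2), which reduces to 0/1. Any threshold above that leaves this resident unsatisfied.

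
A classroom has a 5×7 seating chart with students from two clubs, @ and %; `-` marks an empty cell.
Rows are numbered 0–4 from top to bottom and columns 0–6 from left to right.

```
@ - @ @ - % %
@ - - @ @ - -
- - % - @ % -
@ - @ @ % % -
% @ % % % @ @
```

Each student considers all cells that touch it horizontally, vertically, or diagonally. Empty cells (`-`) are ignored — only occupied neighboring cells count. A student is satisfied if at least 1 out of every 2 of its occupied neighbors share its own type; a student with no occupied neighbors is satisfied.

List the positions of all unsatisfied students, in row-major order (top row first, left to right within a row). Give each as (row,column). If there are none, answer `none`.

(0,0)@ 1/1 ok
(0,2)@ 2/2 ok
(0,3)@ 3/3 ok
(0,5)% 1/2 ok
(0,6)% 1/1 ok
(1,0)@ 1/1 ok
(1,3)@ 4/5 ok
(1,4)@ 3/5 ok
(2,2)% 0/3 unhappy
(2,4)@ 3/6 ok
(2,5)% 2/4 ok
(3,0)@ 1/2 ok
(3,2)@ 2/5 unhappy
(3,3)@ 2/7 unhappy
(3,4)% 4/7 ok
(3,5)% 3/6 ok
(4,0)% 0/2 unhappy
(4,1)@ 2/4 ok
(4,2)% 1/4 unhappy
(4,3)% 3/5 ok
(4,4)% 3/5 ok
(4,5)@ 1/4 unhappy
(4,6)@ 1/2 ok

(2,2), (3,2), (3,3), (4,0), (4,2), (4,5)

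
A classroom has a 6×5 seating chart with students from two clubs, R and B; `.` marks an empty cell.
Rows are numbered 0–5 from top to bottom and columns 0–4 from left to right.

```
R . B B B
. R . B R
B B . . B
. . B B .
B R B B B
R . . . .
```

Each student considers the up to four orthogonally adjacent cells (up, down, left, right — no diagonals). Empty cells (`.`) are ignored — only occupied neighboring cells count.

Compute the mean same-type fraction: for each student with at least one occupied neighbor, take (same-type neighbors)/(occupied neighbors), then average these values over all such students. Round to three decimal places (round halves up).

Row 0: (0,0)R — no occupied neighbors · (0,2)B 1/1 · (0,3)B 3/3 · (0,4)B 1/2
Row 1: (1,1)R 0/1 · (1,3)B 1/2 · (1,4)R 0/3
Row 2: (2,0)B 1/1 · (2,1)B 1/2 · (2,4)B 0/1
Row 3: (3,2)B 2/2 · (3,3)B 2/2
Row 4: (4,0)B 0/2 · (4,1)R 0/2 · (4,2)B 2/3 · (4,3)B 3/3 · (4,4)B 1/1
Row 5: (5,0)R 0/1
Sum over 17 students: 1/1 + 3/3 + 1/2 + 0/1 + 1/2 + 0/3 + 1/1 + 1/2 + 0/1 + 2/2 + 2/2 + 0/2 + 0/2 + 2/3 + 3/3 + 1/1 + 0/1 = 55/6; mean = 55/6 ÷ 17 = 55/102 = 0.539215… → 0.539.

0.539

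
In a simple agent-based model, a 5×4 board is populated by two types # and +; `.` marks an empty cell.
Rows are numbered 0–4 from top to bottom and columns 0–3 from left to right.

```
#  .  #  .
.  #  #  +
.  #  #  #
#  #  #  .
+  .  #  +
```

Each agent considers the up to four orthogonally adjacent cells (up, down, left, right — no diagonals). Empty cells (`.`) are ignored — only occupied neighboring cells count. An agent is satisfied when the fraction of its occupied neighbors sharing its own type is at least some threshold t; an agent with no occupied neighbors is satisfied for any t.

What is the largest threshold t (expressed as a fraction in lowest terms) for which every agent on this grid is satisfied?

0/1

Row 0: (0,0)# — no occupied neighbors · (0,2)# 1/1
Row 1: (1,1)# 2/2 · (1,2)# 3/4 · (1,3)+ 0/2
Row 2: (2,1)# 3/3 · (2,2)# 4/4 · (2,3)# 1/2
Row 3: (3,0)# 1/2 · (3,1)# 3/3 · (3,2)# 3/3
Row 4: (4,0)+ 0/1 · (4,2)# 1/2 · (4,3)+ 0/1
The smallest same-type fraction is 0/2 at (1,3), which reduces to 0/1. Any threshold above that leaves this agent unsatisfied.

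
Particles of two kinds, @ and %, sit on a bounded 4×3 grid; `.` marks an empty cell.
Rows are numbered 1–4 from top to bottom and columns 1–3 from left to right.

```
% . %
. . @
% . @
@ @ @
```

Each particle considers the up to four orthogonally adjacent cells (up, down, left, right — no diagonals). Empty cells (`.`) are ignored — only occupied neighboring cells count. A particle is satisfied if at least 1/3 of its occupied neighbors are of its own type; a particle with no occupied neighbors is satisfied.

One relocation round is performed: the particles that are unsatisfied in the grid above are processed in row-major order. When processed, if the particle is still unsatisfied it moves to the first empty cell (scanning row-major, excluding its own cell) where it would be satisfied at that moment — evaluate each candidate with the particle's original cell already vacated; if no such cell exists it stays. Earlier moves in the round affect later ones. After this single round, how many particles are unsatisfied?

0

Initially unsatisfied (in order): (1,3), (3,1).
  (1,3) → (1,2).
  (3,1) → (1,3).
Resulting grid:
% % %
. . @
. . @
@ @ @
All satisfied now.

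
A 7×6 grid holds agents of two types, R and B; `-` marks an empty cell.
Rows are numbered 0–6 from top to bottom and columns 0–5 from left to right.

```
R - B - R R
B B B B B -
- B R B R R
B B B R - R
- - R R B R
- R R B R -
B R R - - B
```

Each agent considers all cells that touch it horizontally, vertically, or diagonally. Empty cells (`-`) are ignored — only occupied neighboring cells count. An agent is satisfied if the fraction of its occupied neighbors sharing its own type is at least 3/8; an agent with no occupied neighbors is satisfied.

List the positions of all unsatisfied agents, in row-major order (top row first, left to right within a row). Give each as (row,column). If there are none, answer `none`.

(0,0), (0,4), (1,4), (2,2), (4,4), (5,3), (6,0), (6,5)

(0,0)R 0/2 not
(0,2)B 3/3 satisfied
(0,4)R 1/3 not
(0,5)R 1/2 satisfied
(1,0)B 2/3 satisfied
(1,1)B 4/6 satisfied
(1,2)B 5/6 satisfied
(1,3)B 4/7 satisfied
(1,4)B 2/6 not
(2,1)B 6/7 satisfied
(2,2)R 1/8 not
(2,3)B 4/7 satisfied
(2,4)R 3/6 satisfied
(2,5)R 2/3 satisfied
(3,0)B 2/2 satisfied
(3,1)B 3/5 satisfied
(3,2)B 3/7 satisfied
(3,3)R 4/7 satisfied
(3,5)R 3/4 satisfied
(4,2)R 4/7 satisfied
(4,3)R 4/7 satisfied
(4,4)B 1/6 not
(4,5)R 2/3 satisfied
(5,1)R 4/5 satisfied
(5,2)R 5/6 satisfied
(5,3)B 1/6 not
(5,4)R 2/5 satisfied
(6,0)B 0/2 not
(6,1)R 3/4 satisfied
(6,2)R 3/4 satisfied
(6,5)B 0/1 not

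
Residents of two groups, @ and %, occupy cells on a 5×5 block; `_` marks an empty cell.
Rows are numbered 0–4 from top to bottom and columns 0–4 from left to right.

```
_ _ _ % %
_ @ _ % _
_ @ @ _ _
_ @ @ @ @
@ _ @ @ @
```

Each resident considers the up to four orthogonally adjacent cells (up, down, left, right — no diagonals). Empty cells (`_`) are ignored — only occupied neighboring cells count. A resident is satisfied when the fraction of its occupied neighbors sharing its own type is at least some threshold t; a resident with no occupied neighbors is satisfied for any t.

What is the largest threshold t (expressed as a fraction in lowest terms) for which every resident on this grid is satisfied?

(0,3)% 2/2
(0,4)% 1/1
(1,1)@ 1/1
(1,3)% 1/1
(2,1)@ 3/3
(2,2)@ 2/2
(3,1)@ 2/2
(3,2)@ 4/4
(3,3)@ 3/3
(3,4)@ 2/2
(4,0)@ — no occupied neighbors
(4,2)@ 2/2
(4,3)@ 3/3
(4,4)@ 2/2
The smallest same-type fraction is 2/2 at (0,3), which reduces to 1/1. Any threshold above that leaves this resident unsatisfied.

1/1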